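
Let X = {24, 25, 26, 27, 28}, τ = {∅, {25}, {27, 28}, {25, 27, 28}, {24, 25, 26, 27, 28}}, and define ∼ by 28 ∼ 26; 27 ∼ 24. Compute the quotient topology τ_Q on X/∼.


X/∼ = {[24=27], [25], [26=28]}; |τ_Q| = 3.

Equivalence classes: [24=27], [25], [26=28].
Quotient map π: X → X/∼ sends 24 ↦ [24=27], 25 ↦ [25], 26 ↦ [26=28], 27 ↦ [24=27], 28 ↦ [26=28].
For each subset V ⊆ X/∼, compute π^{-1}(V) ⊆ X and check whether π^{-1}(V) ∈ τ. V is open in τ_Q iff π^{-1}(V) ∈ τ.
  V = {}: π^{-1}(V) = ∅ ∈ τ ✓.
  V = {[24=27]}: π^{-1}(V) = {24, 27} ∉ τ ✗.
  V = {[25]}: π^{-1}(V) = {25} ∈ τ ✓.
  V = {[24=27], [25]}: π^{-1}(V) = {24, 25, 27} ∉ τ ✗.
  V = {[26=28]}: π^{-1}(V) = {26, 28} ∉ τ ✗.
  V = {[24=27], [26=28]}: π^{-1}(V) = {24, 26, 27, 28} ∉ τ ✗.
  V = {[25], [26=28]}: π^{-1}(V) = {25, 26, 28} ∉ τ ✗.
  V = {[24=27], [25], [26=28]}: π^{-1}(V) = {24, 25, 26, 27, 28} ∈ τ ✓.
Open sets in the quotient: τ_Q = {{}, {[25]}, {[24=27], [25], [26=28]}} (3 elements).


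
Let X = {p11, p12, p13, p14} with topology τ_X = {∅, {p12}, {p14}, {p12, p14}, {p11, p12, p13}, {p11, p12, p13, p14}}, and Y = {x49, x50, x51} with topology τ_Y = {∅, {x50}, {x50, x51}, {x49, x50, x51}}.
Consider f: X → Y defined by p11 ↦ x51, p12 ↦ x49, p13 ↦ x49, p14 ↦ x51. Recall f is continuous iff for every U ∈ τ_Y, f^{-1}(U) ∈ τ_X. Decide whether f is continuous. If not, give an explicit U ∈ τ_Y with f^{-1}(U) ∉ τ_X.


f is NOT continuous.

Compute f^{-1}(U) for each U ∈ τ_Y:
  U = ∅: f^{-1}(U) = ∅ ∈ τ_X ✓.
  U = {x50}: f^{-1}(U) = ∅ ∈ τ_X ✓.
  U = {x50, x51}: f^{-1}(U) = {p11, p14} ∉ τ_X ✗.
  U = {x49, x50, x51}: f^{-1}(U) = {p11, p12, p13, p14} ∈ τ_X ✓.
Found U = {x50, x51} with f^{-1}(U) = {p11, p14} not in τ_X. Therefore f is NOT continuous.


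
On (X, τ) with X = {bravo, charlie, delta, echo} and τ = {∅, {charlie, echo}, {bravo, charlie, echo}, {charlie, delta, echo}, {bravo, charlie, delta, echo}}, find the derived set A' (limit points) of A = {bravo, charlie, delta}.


A' = {bravo, delta, echo}

For each x ∈ X, list the open sets U ∈ τ with x ∈ U, then check whether U ∩ (A ∖ {x}) ≠ ∅ for every such U.
  x = bravo: opens ∋ x are {bravo, charlie, echo}, {bravo, charlie, delta, echo}; each meets A ∖ {bravo}, so x IS a limit point.
  x = charlie: open {charlie, echo} ∋ x has {charlie, echo} ∩ (A ∖ {charlie}) = ∅, so x is NOT a limit point.
  x = delta: opens ∋ x are {charlie, delta, echo}, {bravo, charlie, delta, echo}; each meets A ∖ {delta}, so x IS a limit point.
  x = echo: opens ∋ x are {charlie, echo}, {bravo, charlie, echo}, {charlie, delta, echo}, {bravo, charlie, delta, echo}; each meets A ∖ {echo}, so x IS a limit point.
Collecting: A' = {bravo, delta, echo}.


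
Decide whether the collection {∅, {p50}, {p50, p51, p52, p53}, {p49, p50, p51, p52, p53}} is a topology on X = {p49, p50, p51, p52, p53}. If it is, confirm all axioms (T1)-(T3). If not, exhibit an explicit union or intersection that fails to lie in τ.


τ IS a topology on X.

Axiom (T1): ∅ ∈ τ? Yes; X ∈ τ? Yes.
Axiom (T2/T3): check pairwise unions and intersections of members of τ.
All pairwise intersections and unions checked — each lies in τ. Therefore τ satisfies (T1), (T2), (T3): it IS a topology on X.


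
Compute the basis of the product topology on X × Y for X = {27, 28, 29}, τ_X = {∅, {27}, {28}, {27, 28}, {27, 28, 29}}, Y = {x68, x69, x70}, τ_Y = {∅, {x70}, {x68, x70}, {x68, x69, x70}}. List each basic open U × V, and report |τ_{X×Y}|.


Basis B = {∅ × ∅, {27} × {x70}, {28} × {x70}, {27} × {x68, x70}, {27, 28} × {x70}, {28} × {x68, x70}, {27} × {x68, x69, x70}, {27, 28, 29} × {x70}, {28} × {x68, x69, x70}, {27, 28} × {x68, x70}, {27, 28} × {x68, x69, x70}, {27, 28, 29} × {x68, x70}, {27, 28, 29} × {x68, x69, x70}}; |τ_{X×Y}| = 30.

Enumerate products U × V with U ∈ τ_X, V ∈ τ_Y (deduplicated):
  ∅ × ∅ = {} (∅)
  {27} × {x70} = {(27,x70)}
  {28} × {x70} = {(28,x70)}
  {27} × {x68, x70} = {(27,x68), (27,x70)}
  {27, 28} × {x70} = {(27,x70), (28,x70)}
  {28} × {x68, x70} = {(28,x68), (28,x70)}
  {27} × {x68, x69, x70} = {(27,x68), (27,x69), (27,x70)}
  {27, 28, 29} × {x70} = {(27,x70), (28,x70), (29,x70)}
  {28} × {x68, x69, x70} = {(28,x68), (28,x69), (28,x70)}
  {27, 28} × {x68, x70} = {(27,x68), (27,x70), (28,x68), (28,x70)}
  {27, 28} × {x68, x69, x70} = {(27,x68), (27,x69), (27,x70), (28,x68), (28,x69), (28,x70)}
  {27, 28, 29} × {x68, x70} = {(27,x68), (27,x70), (28,x68), (28,x70), (29,x68), (29,x70)}
  {27, 28, 29} × {x68, x69, x70} = {(27,x68), (27,x69), (27,x70), (28,x68), (28,x69), (28,x70), (29,x68), (29,x69), (29,x70)}
These 13 distinct sets form the basis B.
Close under arbitrary unions to get τ_{X×Y}; counting gives |τ_{X×Y}| = 30.


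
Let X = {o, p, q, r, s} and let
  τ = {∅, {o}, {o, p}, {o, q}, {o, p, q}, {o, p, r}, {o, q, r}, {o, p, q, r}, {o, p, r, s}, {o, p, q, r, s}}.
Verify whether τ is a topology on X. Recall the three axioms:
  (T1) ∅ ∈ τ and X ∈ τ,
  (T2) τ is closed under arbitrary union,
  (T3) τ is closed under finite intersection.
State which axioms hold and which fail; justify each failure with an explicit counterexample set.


τ is NOT a topology on X.

Axiom (T1): ∅ ∈ τ? Yes; X ∈ τ? Yes.
Axiom (T2/T3): check pairwise unions and intersections of members of τ.
Counterexample for (T3): {o, p, r} ∩ {o, q, r} = {o, r} ∉ τ. Therefore τ is NOT a topology.


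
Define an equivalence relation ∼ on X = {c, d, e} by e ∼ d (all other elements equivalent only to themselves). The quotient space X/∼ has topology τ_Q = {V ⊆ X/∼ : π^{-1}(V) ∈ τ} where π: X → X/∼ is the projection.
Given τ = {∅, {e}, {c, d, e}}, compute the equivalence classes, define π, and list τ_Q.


X/∼ = {[c], [d=e]}; |τ_Q| = 2.

Equivalence classes: [c], [d=e].
Quotient map π: X → X/∼ sends c ↦ [c], d ↦ [d=e], e ↦ [d=e].
For each subset V ⊆ X/∼, compute π^{-1}(V) ⊆ X and check whether π^{-1}(V) ∈ τ. V is open in τ_Q iff π^{-1}(V) ∈ τ.
  V = {}: π^{-1}(V) = ∅ ∈ τ ✓.
  V = {[c]}: π^{-1}(V) = {c} ∉ τ ✗.
  V = {[d=e]}: π^{-1}(V) = {d, e} ∉ τ ✗.
  V = {[c], [d=e]}: π^{-1}(V) = {c, d, e} ∈ τ ✓.
Open sets in the quotient: τ_Q = {{}, {[c], [d=e]}} (2 elements).


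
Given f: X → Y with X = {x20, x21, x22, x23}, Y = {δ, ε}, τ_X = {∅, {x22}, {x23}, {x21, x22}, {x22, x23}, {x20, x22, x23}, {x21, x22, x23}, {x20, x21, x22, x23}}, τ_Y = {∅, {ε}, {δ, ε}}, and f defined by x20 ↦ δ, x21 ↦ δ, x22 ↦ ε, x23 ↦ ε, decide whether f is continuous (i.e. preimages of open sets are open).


f IS continuous.

Compute f^{-1}(U) for each U ∈ τ_Y:
  U = ∅: f^{-1}(U) = ∅ ∈ τ_X ✓.
  U = {ε}: f^{-1}(U) = {x22, x23} ∈ τ_X ✓.
  U = {δ, ε}: f^{-1}(U) = {x20, x21, x22, x23} ∈ τ_X ✓.
Every preimage lies in τ_X, so f IS continuous.


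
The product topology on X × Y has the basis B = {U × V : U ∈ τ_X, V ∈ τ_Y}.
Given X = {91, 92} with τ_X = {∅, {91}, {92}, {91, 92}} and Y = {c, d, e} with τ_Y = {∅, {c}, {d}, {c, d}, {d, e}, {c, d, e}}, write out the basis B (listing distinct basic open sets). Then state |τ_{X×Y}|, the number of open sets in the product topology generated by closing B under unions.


Basis B = {∅ × ∅, {91} × {c}, {91} × {d}, {92} × {c}, {92} × {d}, {91} × {c, d}, {91, 92} × {c}, {91} × {d, e}, {91, 92} × {d}, {92} × {c, d}, {92} × {d, e}, {91} × {c, d, e}, {92} × {c, d, e}, {91, 92} × {c, d}, {91, 92} × {d, e}, {91, 92} × {c, d, e}}; |τ_{X×Y}| = 36.

Enumerate products U × V with U ∈ τ_X, V ∈ τ_Y (deduplicated):
  ∅ × ∅ = {} (∅)
  {91} × {c} = {(91,c)}
  {91} × {d} = {(91,d)}
  {92} × {c} = {(92,c)}
  {92} × {d} = {(92,d)}
  {91} × {c, d} = {(91,c), (91,d)}
  {91, 92} × {c} = {(91,c), (92,c)}
  {91} × {d, e} = {(91,d), (91,e)}
  {91, 92} × {d} = {(91,d), (92,d)}
  {92} × {c, d} = {(92,c), (92,d)}
  {92} × {d, e} = {(92,d), (92,e)}
  {91} × {c, d, e} = {(91,c), (91,d), (91,e)}
  {92} × {c, d, e} = {(92,c), (92,d), (92,e)}
  {91, 92} × {c, d} = {(91,c), (91,d), (92,c), (92,d)}
  {91, 92} × {d, e} = {(91,d), (91,e), (92,d), (92,e)}
  {91, 92} × {c, d, e} = {(91,c), (91,d), (91,e), (92,c), (92,d), (92,e)}
These 16 distinct sets form the basis B.
Close under arbitrary unions to get τ_{X×Y}; counting gives |τ_{X×Y}| = 36.


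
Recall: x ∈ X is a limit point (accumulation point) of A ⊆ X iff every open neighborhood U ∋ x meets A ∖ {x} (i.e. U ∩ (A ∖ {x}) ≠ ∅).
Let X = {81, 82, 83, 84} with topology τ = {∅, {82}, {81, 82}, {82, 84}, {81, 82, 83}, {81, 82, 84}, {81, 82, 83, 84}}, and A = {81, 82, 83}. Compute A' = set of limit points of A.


A' = {81, 83, 84}

For each x ∈ X, list the open sets U ∈ τ with x ∈ U, then check whether U ∩ (A ∖ {x}) ≠ ∅ for every such U.
  x = 81: opens ∋ x are {81, 82}, {81, 82, 83}, {81, 82, 84}, {81, 82, 83, 84}; each meets A ∖ {81}, so x IS a limit point.
  x = 82: open {82} ∋ x has {82} ∩ (A ∖ {82}) = ∅, so x is NOT a limit point.
  x = 83: opens ∋ x are {81, 82, 83}, {81, 82, 83, 84}; each meets A ∖ {83}, so x IS a limit point.
  x = 84: opens ∋ x are {82, 84}, {81, 82, 84}, {81, 82, 83, 84}; each meets A ∖ {84}, so x IS a limit point.
Collecting: A' = {81, 83, 84}.


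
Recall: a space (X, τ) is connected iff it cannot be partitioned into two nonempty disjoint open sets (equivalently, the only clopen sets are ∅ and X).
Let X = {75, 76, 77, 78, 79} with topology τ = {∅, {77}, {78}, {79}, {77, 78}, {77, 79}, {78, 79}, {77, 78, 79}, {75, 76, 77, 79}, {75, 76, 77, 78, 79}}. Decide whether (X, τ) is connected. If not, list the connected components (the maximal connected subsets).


(X, τ) is disconnected; components = [{78}, {75, 76, 77, 79}].

Find clopen sets (U ∈ τ with X ∖ U ∈ τ):
  U = ∅, X ∖ U = {75, 76, 77, 78, 79} — both open, so U is clopen.
  U = {78}, X ∖ U = {75, 76, 77, 79} — both open, so U is clopen.
  U = {75, 76, 77, 79}, X ∖ U = {78} — both open, so U is clopen.
  U = {75, 76, 77, 78, 79}, X ∖ U = ∅ — both open, so U is clopen.
Nontrivial clopen(s) exist: e.g. {75, 76, 77, 79}. So (X, τ) is disconnected.
Compute connected components by grouping points that agree on all clopens:
  component: {78}
  component: {75, 76, 77, 79}


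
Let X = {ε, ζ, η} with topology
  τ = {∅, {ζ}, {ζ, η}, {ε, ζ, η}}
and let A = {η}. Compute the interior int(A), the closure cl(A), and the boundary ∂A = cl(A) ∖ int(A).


int(A) = ∅, cl(A) = {ε, η}, ∂A = {ε, η}.

Closed sets in (X, τ) are complements of opens:
  closed(X, τ) = {∅, {ε}, {ε, η}, {ε, ζ, η}}.
int(A) = ⋃ {U ∈ τ : U ⊆ A}. Opens contained in A: ∅.
Taking the union of these: int(A) = ∅.
cl(A) = ⋂ {C closed : A ⊆ C}. Closed sets containing A: {ε, η}, {ε, ζ, η}.
Intersecting these: cl(A) = {ε, η}.
∂A = cl(A) ∖ int(A) = {ε, η} ∖ ∅ = {ε, η}.


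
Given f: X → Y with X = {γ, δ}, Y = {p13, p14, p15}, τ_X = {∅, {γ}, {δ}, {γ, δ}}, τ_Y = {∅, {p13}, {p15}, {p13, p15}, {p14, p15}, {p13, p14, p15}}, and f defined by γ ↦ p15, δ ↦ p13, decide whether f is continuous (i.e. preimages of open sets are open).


f IS continuous.

Compute f^{-1}(U) for each U ∈ τ_Y:
  U = ∅: f^{-1}(U) = ∅ ∈ τ_X ✓.
  U = {p13}: f^{-1}(U) = {δ} ∈ τ_X ✓.
  U = {p15}: f^{-1}(U) = {γ} ∈ τ_X ✓.
  U = {p13, p15}: f^{-1}(U) = {γ, δ} ∈ τ_X ✓.
  U = {p14, p15}: f^{-1}(U) = {γ} ∈ τ_X ✓.
  U = {p13, p14, p15}: f^{-1}(U) = {γ, δ} ∈ τ_X ✓.
Every preimage lies in τ_X, so f IS continuous.


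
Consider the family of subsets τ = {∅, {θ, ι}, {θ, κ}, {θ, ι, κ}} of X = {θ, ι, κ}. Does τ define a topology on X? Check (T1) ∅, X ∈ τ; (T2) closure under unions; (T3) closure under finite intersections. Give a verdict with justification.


τ is NOT a topology on X.

Axiom (T1): ∅ ∈ τ? Yes; X ∈ τ? Yes.
Axiom (T2/T3): check pairwise unions and intersections of members of τ.
Counterexample for (T3): {θ, ι} ∩ {θ, κ} = {θ} ∉ τ. Therefore τ is NOT a topology.


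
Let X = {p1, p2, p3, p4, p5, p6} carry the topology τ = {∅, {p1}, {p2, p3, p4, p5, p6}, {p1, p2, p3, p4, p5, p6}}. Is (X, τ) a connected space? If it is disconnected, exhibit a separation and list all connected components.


(X, τ) is disconnected; components = [{p1}, {p2, p3, p4, p5, p6}].

Find clopen sets (U ∈ τ with X ∖ U ∈ τ):
  U = ∅, X ∖ U = {p1, p2, p3, p4, p5, p6} — both open, so U is clopen.
  U = {p1}, X ∖ U = {p2, p3, p4, p5, p6} — both open, so U is clopen.
  U = {p2, p3, p4, p5, p6}, X ∖ U = {p1} — both open, so U is clopen.
  U = {p1, p2, p3, p4, p5, p6}, X ∖ U = ∅ — both open, so U is clopen.
Nontrivial clopen(s) exist: e.g. {p2, p3, p4, p5, p6}. So (X, τ) is disconnected.
Compute connected components by grouping points that agree on all clopens:
  component: {p1}
  component: {p2, p3, p4, p5, p6}


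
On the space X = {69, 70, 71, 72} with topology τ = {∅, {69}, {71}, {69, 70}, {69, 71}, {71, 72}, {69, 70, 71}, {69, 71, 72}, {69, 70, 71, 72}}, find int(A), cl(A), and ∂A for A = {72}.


int(A) = ∅, cl(A) = {72}, ∂A = {72}.

Closed sets in (X, τ) are complements of opens:
  closed(X, τ) = {∅, {70}, {72}, {69, 70}, {70, 72}, {71, 72}, {69, 70, 72}, {70, 71, 72}, {69, 70, 71, 72}}.
int(A) = ⋃ {U ∈ τ : U ⊆ A}. Opens contained in A: ∅.
Taking the union of these: int(A) = ∅.
cl(A) = ⋂ {C closed : A ⊆ C}. Closed sets containing A: {72}, {70, 72}, {71, 72}, {69, 70, 72}, {70, 71, 72}, {69, 70, 71, 72}.
Intersecting these: cl(A) = {72}.
∂A = cl(A) ∖ int(A) = {72} ∖ ∅ = {72}.


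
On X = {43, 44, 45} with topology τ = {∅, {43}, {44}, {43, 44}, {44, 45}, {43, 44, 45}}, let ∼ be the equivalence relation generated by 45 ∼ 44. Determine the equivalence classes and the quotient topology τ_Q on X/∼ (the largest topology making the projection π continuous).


X/∼ = {[43], [44=45]}; |τ_Q| = 4.

Equivalence classes: [43], [44=45].
Quotient map π: X → X/∼ sends 43 ↦ [43], 44 ↦ [44=45], 45 ↦ [44=45].
For each subset V ⊆ X/∼, compute π^{-1}(V) ⊆ X and check whether π^{-1}(V) ∈ τ. V is open in τ_Q iff π^{-1}(V) ∈ τ.
  V = {}: π^{-1}(V) = ∅ ∈ τ ✓.
  V = {[43]}: π^{-1}(V) = {43} ∈ τ ✓.
  V = {[44=45]}: π^{-1}(V) = {44, 45} ∈ τ ✓.
  V = {[43], [44=45]}: π^{-1}(V) = {43, 44, 45} ∈ τ ✓.
Open sets in the quotient: τ_Q = {{}, {[43]}, {[44=45]}, {[43], [44=45]}} (4 elements).


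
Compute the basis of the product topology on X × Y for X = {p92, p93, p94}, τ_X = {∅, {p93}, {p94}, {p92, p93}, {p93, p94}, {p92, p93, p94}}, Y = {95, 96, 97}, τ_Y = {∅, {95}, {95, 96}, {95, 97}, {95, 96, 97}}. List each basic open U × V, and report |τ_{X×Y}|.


Basis B = {∅ × ∅, {p93} × {95}, {p94} × {95}, {p92, p93} × {95}, {p93} × {95, 96}, {p93} × {95, 97}, {p93, p94} × {95}, {p94} × {95, 96}, {p94} × {95, 97}, {p92, p93, p94} × {95}, {p93} × {95, 96, 97}, {p94} × {95, 96, 97}, {p92, p93} × {95, 96}, {p92, p93} × {95, 97}, {p93, p94} × {95, 96}, {p93, p94} × {95, 97}, {p92, p93} × {95, 96, 97}, {p92, p93, p94} × {95, 96}, {p92, p93, p94} × {95, 97}, {p93, p94} × {95, 96, 97}, {p92, p93, p94} × {95, 96, 97}}; |τ_{X×Y}| = 70.

Enumerate products U × V with U ∈ τ_X, V ∈ τ_Y (deduplicated):
  ∅ × ∅ = {} (∅)
  {p93} × {95} = {(p93,95)}
  {p94} × {95} = {(p94,95)}
  {p92, p93} × {95} = {(p92,95), (p93,95)}
  {p93} × {95, 96} = {(p93,95), (p93,96)}
  {p93} × {95, 97} = {(p93,95), (p93,97)}
  {p93, p94} × {95} = {(p93,95), (p94,95)}
  {p94} × {95, 96} = {(p94,95), (p94,96)}
  {p94} × {95, 97} = {(p94,95), (p94,97)}
  {p92, p93, p94} × {95} = {(p92,95), (p93,95), (p94,95)}
  {p93} × {95, 96, 97} = {(p93,95), (p93,96), (p93,97)}
  {p94} × {95, 96, 97} = {(p94,95), (p94,96), (p94,97)}
  {p92, p93} × {95, 96} = {(p92,95), (p92,96), (p93,95), (p93,96)}
  {p92, p93} × {95, 97} = {(p92,95), (p92,97), (p93,95), (p93,97)}
  {p93, p94} × {95, 96} = {(p93,95), (p93,96), (p94,95), (p94,96)}
  {p93, p94} × {95, 97} = {(p93,95), (p93,97), (p94,95), (p94,97)}
  {p92, p93} × {95, 96, 97} = {(p92,95), (p92,96), (p92,97), (p93,95), (p93,96), (p93,97)}
  {p92, p93, p94} × {95, 96} = {(p92,95), (p92,96), (p93,95), (p93,96), (p94,95), (p94,96)}
  {p92, p93, p94} × {95, 97} = {(p92,95), (p92,97), (p93,95), (p93,97), (p94,95), (p94,97)}
  {p93, p94} × {95, 96, 97} = {(p93,95), (p93,96), (p93,97), (p94,95), (p94,96), (p94,97)}
  {p92, p93, p94} × {95, 96, 97} = {(p92,95), (p92,96), (p92,97), (p93,95), (p93,96), (p93,97), (p94,95), (p94,96), (p94,97)}
These 21 distinct sets form the basis B.
Close under arbitrary unions to get τ_{X×Y}; counting gives |τ_{X×Y}| = 70.


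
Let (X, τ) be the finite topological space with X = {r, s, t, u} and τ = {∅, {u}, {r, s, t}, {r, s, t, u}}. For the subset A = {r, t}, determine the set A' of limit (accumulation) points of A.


A' = {r, s, t}

For each x ∈ X, list the open sets U ∈ τ with x ∈ U, then check whether U ∩ (A ∖ {x}) ≠ ∅ for every such U.
  x = r: opens ∋ x are {r, s, t}, {r, s, t, u}; each meets A ∖ {r}, so x IS a limit point.
  x = s: opens ∋ x are {r, s, t}, {r, s, t, u}; each meets A ∖ {s}, so x IS a limit point.
  x = t: opens ∋ x are {r, s, t}, {r, s, t, u}; each meets A ∖ {t}, so x IS a limit point.
  x = u: open {u} ∋ x has {u} ∩ (A ∖ {u}) = ∅, so x is NOT a limit point.
Collecting: A' = {r, s, t}.


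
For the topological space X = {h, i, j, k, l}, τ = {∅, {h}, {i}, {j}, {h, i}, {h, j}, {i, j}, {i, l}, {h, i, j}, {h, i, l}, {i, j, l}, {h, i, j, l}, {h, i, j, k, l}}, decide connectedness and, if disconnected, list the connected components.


(X, τ) is connected.

Find clopen sets (U ∈ τ with X ∖ U ∈ τ):
  U = ∅, X ∖ U = {h, i, j, k, l} — both open, so U is clopen.
  U = {h, i, j, k, l}, X ∖ U = ∅ — both open, so U is clopen.
Only trivial clopens (∅ and X) exist, so (X, τ) is connected.
Compute connected components by grouping points that agree on all clopens:
  component: {h, i, j, k, l}


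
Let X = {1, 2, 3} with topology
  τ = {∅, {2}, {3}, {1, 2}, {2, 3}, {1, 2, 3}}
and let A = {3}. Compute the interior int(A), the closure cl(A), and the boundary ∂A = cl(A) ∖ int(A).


int(A) = {3}, cl(A) = {3}, ∂A = ∅.

Closed sets in (X, τ) are complements of opens:
  closed(X, τ) = {∅, {1}, {3}, {1, 2}, {1, 3}, {1, 2, 3}}.
int(A) = ⋃ {U ∈ τ : U ⊆ A}. Opens contained in A: ∅, {3}.
Taking the union of these: int(A) = {3}.
cl(A) = ⋂ {C closed : A ⊆ C}. Closed sets containing A: {3}, {1, 3}, {1, 2, 3}.
Intersecting these: cl(A) = {3}.
∂A = cl(A) ∖ int(A) = {3} ∖ {3} = ∅.


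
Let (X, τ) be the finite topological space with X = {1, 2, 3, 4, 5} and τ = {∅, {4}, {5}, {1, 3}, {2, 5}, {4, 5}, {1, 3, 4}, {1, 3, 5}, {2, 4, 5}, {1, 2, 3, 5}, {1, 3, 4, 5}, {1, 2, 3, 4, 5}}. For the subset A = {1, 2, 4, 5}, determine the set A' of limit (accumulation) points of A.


A' = {2, 3}

For each x ∈ X, list the open sets U ∈ τ with x ∈ U, then check whether U ∩ (A ∖ {x}) ≠ ∅ for every such U.
  x = 1: open {1, 3} ∋ x has {1, 3} ∩ (A ∖ {1}) = ∅, so x is NOT a limit point.
  x = 2: opens ∋ x are {2, 5}, {2, 4, 5}, {1, 2, 3, 5}, {1, 2, 3, 4, 5}; each meets A ∖ {2}, so x IS a limit point.
  x = 3: opens ∋ x are {1, 3}, {1, 3, 4}, {1, 3, 5}, {1, 2, 3, 5}, {1, 3, 4, 5}, {1, 2, 3, 4, 5}; each meets A ∖ {3}, so x IS a limit point.
  x = 4: open {4} ∋ x has {4} ∩ (A ∖ {4}) = ∅, so x is NOT a limit point.
  x = 5: open {5} ∋ x has {5} ∩ (A ∖ {5}) = ∅, so x is NOT a limit point.
Collecting: A' = {2, 3}.


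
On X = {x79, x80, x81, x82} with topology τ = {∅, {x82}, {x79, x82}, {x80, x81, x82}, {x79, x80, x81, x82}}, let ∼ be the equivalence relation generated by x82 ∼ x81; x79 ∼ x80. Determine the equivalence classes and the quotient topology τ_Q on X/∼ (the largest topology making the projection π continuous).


X/∼ = {[x79=x80], [x81=x82]}; |τ_Q| = 2.

Equivalence classes: [x79=x80], [x81=x82].
Quotient map π: X → X/∼ sends x79 ↦ [x79=x80], x80 ↦ [x79=x80], x81 ↦ [x81=x82], x82 ↦ [x81=x82].
For each subset V ⊆ X/∼, compute π^{-1}(V) ⊆ X and check whether π^{-1}(V) ∈ τ. V is open in τ_Q iff π^{-1}(V) ∈ τ.
  V = {}: π^{-1}(V) = ∅ ∈ τ ✓.
  V = {[x79=x80]}: π^{-1}(V) = {x79, x80} ∉ τ ✗.
  V = {[x81=x82]}: π^{-1}(V) = {x81, x82} ∉ τ ✗.
  V = {[x79=x80], [x81=x82]}: π^{-1}(V) = {x79, x80, x81, x82} ∈ τ ✓.
Open sets in the quotient: τ_Q = {{}, {[x79=x80], [x81=x82]}} (2 elements).


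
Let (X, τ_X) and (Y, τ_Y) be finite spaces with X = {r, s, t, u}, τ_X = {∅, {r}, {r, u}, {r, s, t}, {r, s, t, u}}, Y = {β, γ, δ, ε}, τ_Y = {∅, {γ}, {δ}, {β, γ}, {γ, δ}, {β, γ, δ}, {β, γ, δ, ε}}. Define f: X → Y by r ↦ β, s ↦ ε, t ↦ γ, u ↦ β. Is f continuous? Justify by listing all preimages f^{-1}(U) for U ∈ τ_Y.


f is NOT continuous.

Compute f^{-1}(U) for each U ∈ τ_Y:
  U = ∅: f^{-1}(U) = ∅ ∈ τ_X ✓.
  U = {γ}: f^{-1}(U) = {t} ∉ τ_X ✗.
  U = {δ}: f^{-1}(U) = ∅ ∈ τ_X ✓.
  U = {β, γ}: f^{-1}(U) = {r, t, u} ∉ τ_X ✗.
  U = {γ, δ}: f^{-1}(U) = {t} ∉ τ_X ✗.
  U = {β, γ, δ}: f^{-1}(U) = {r, t, u} ∉ τ_X ✗.
  U = {β, γ, δ, ε}: f^{-1}(U) = {r, s, t, u} ∈ τ_X ✓.
Found U = {γ} with f^{-1}(U) = {t} not in τ_X. Therefore f is NOT continuous.


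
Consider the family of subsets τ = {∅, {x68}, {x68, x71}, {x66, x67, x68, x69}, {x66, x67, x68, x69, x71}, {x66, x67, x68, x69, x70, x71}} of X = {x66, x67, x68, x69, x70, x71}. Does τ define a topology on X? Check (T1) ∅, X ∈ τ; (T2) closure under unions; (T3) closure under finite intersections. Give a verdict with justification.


τ IS a topology on X.

Axiom (T1): ∅ ∈ τ? Yes; X ∈ τ? Yes.
Axiom (T2/T3): check pairwise unions and intersections of members of τ.
All pairwise intersections and unions checked — each lies in τ. Therefore τ satisfies (T1), (T2), (T3): it IS a topology on X.


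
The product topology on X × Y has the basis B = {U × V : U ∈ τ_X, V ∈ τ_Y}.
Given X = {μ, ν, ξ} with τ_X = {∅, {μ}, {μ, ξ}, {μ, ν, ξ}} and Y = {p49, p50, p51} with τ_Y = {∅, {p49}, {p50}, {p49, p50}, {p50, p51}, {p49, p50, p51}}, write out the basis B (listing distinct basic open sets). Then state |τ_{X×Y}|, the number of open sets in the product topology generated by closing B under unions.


Basis B = {∅ × ∅, {μ} × {p49}, {μ} × {p50}, {μ} × {p49, p50}, {μ, ξ} × {p49}, {μ} × {p50, p51}, {μ, ξ} × {p50}, {μ} × {p49, p50, p51}, {μ, ν, ξ} × {p49}, {μ, ν, ξ} × {p50}, {μ, ξ} × {p49, p50}, {μ, ξ} × {p50, p51}, {μ, ξ} × {p49, p50, p51}, {μ, ν, ξ} × {p49, p50}, {μ, ν, ξ} × {p50, p51}, {μ, ν, ξ} × {p49, p50, p51}}; |τ_{X×Y}| = 40.

Enumerate products U × V with U ∈ τ_X, V ∈ τ_Y (deduplicated):
  ∅ × ∅ = {} (∅)
  {μ} × {p49} = {(μ,p49)}
  {μ} × {p50} = {(μ,p50)}
  {μ} × {p49, p50} = {(μ,p49), (μ,p50)}
  {μ, ξ} × {p49} = {(μ,p49), (ξ,p49)}
  {μ} × {p50, p51} = {(μ,p50), (μ,p51)}
  {μ, ξ} × {p50} = {(μ,p50), (ξ,p50)}
  {μ} × {p49, p50, p51} = {(μ,p49), (μ,p50), (μ,p51)}
  {μ, ν, ξ} × {p49} = {(μ,p49), (ν,p49), (ξ,p49)}
  {μ, ν, ξ} × {p50} = {(μ,p50), (ν,p50), (ξ,p50)}
  {μ, ξ} × {p49, p50} = {(μ,p49), (μ,p50), (ξ,p49), (ξ,p50)}
  {μ, ξ} × {p50, p51} = {(μ,p50), (μ,p51), (ξ,p50), (ξ,p51)}
  {μ, ξ} × {p49, p50, p51} = {(μ,p49), (μ,p50), (μ,p51), (ξ,p49), (ξ,p50), (ξ,p51)}
  {μ, ν, ξ} × {p49, p50} = {(μ,p49), (μ,p50), (ν,p49), (ν,p50), (ξ,p49), (ξ,p50)}
  {μ, ν, ξ} × {p50, p51} = {(μ,p50), (μ,p51), (ν,p50), (ν,p51), (ξ,p50), (ξ,p51)}
  {μ, ν, ξ} × {p49, p50, p51} = {(μ,p49), (μ,p50), (μ,p51), (ν,p49), (ν,p50), (ν,p51), (ξ,p49), (ξ,p50), (ξ,p51)}
These 16 distinct sets form the basis B.
Close under arbitrary unions to get τ_{X×Y}; counting gives |τ_{X×Y}| = 40.


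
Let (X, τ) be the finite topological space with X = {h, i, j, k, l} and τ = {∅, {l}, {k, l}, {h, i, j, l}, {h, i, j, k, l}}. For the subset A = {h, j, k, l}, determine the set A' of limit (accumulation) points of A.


A' = {h, i, j, k}

For each x ∈ X, list the open sets U ∈ τ with x ∈ U, then check whether U ∩ (A ∖ {x}) ≠ ∅ for every such U.
  x = h: opens ∋ x are {h, i, j, l}, {h, i, j, k, l}; each meets A ∖ {h}, so x IS a limit point.
  x = i: opens ∋ x are {h, i, j, l}, {h, i, j, k, l}; each meets A ∖ {i}, so x IS a limit point.
  x = j: opens ∋ x are {h, i, j, l}, {h, i, j, k, l}; each meets A ∖ {j}, so x IS a limit point.
  x = k: opens ∋ x are {k, l}, {h, i, j, k, l}; each meets A ∖ {k}, so x IS a limit point.
  x = l: open {l} ∋ x has {l} ∩ (A ∖ {l}) = ∅, so x is NOT a limit point.
Collecting: A' = {h, i, j, k}.


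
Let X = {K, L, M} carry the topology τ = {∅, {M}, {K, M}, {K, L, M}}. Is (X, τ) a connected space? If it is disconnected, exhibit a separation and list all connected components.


(X, τ) is connected.

Find clopen sets (U ∈ τ with X ∖ U ∈ τ):
  U = ∅, X ∖ U = {K, L, M} — both open, so U is clopen.
  U = {K, L, M}, X ∖ U = ∅ — both open, so U is clopen.
Only trivial clopens (∅ and X) exist, so (X, τ) is connected.
Compute connected components by grouping points that agree on all clopens:
  component: {K, L, M}


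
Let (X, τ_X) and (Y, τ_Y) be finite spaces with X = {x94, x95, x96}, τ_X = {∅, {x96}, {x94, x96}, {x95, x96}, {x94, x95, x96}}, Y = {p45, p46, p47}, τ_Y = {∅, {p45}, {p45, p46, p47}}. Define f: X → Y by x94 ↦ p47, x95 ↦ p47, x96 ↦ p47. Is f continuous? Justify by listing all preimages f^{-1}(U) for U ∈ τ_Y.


f IS continuous.

Compute f^{-1}(U) for each U ∈ τ_Y:
  U = ∅: f^{-1}(U) = ∅ ∈ τ_X ✓.
  U = {p45}: f^{-1}(U) = ∅ ∈ τ_X ✓.
  U = {p45, p46, p47}: f^{-1}(U) = {x94, x95, x96} ∈ τ_X ✓.
Every preimage lies in τ_X, so f IS continuous.


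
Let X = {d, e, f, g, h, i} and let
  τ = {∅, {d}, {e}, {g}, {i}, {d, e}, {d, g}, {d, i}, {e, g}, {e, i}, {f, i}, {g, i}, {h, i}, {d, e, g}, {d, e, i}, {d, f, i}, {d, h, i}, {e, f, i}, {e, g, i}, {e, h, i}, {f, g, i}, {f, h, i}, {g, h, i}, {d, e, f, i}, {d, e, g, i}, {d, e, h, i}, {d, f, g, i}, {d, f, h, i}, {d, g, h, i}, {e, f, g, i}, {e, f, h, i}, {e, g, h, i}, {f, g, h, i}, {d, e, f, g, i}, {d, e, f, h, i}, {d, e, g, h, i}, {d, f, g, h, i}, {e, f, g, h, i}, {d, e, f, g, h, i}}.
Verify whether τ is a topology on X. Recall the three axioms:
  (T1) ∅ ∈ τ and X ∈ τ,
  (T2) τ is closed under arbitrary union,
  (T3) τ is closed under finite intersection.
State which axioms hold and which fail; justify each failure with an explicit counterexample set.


τ is NOT a topology on X.

Axiom (T1): ∅ ∈ τ? Yes; X ∈ τ? Yes.
Axiom (T2/T3): check pairwise unions and intersections of members of τ.
Counterexample for (T2): {d} ∪ {g, i} = {d, g, i} ∉ τ. Therefore τ is NOT a topology.


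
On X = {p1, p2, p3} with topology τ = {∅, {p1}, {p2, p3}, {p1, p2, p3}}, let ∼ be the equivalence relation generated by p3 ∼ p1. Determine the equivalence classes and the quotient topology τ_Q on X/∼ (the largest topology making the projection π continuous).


X/∼ = {[p1=p3], [p2]}; |τ_Q| = 2.

Equivalence classes: [p1=p3], [p2].
Quotient map π: X → X/∼ sends p1 ↦ [p1=p3], p2 ↦ [p2], p3 ↦ [p1=p3].
For each subset V ⊆ X/∼, compute π^{-1}(V) ⊆ X and check whether π^{-1}(V) ∈ τ. V is open in τ_Q iff π^{-1}(V) ∈ τ.
  V = {}: π^{-1}(V) = ∅ ∈ τ ✓.
  V = {[p1=p3]}: π^{-1}(V) = {p1, p3} ∉ τ ✗.
  V = {[p2]}: π^{-1}(V) = {p2} ∉ τ ✗.
  V = {[p1=p3], [p2]}: π^{-1}(V) = {p1, p2, p3} ∈ τ ✓.
Open sets in the quotient: τ_Q = {{}, {[p1=p3], [p2]}} (2 elements).


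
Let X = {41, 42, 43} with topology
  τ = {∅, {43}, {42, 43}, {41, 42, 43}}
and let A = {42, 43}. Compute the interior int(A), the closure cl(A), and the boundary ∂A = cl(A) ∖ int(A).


int(A) = {42, 43}, cl(A) = {41, 42, 43}, ∂A = {41}.

Closed sets in (X, τ) are complements of opens:
  closed(X, τ) = {∅, {41}, {41, 42}, {41, 42, 43}}.
int(A) = ⋃ {U ∈ τ : U ⊆ A}. Opens contained in A: ∅, {43}, {42, 43}.
Taking the union of these: int(A) = {42, 43}.
cl(A) = ⋂ {C closed : A ⊆ C}. Closed sets containing A: {41, 42, 43}.
Intersecting these: cl(A) = {41, 42, 43}.
∂A = cl(A) ∖ int(A) = {41, 42, 43} ∖ {42, 43} = {41}.


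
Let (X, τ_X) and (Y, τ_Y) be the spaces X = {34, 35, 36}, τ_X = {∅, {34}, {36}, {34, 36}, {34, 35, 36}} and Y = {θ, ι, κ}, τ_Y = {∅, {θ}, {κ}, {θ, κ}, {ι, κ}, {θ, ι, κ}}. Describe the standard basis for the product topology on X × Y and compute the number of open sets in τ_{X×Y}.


Basis B = {∅ × ∅, {34} × {θ}, {34} × {κ}, {36} × {θ}, {36} × {κ}, {34} × {θ, κ}, {34, 36} × {θ}, {34} × {ι, κ}, {34, 36} × {κ}, {36} × {θ, κ}, {36} × {ι, κ}, {34} × {θ, ι, κ}, {34, 35, 36} × {θ}, {34, 35, 36} × {κ}, {36} × {θ, ι, κ}, {34, 36} × {θ, κ}, {34, 36} × {ι, κ}, {34, 36} × {θ, ι, κ}, {34, 35, 36} × {θ, κ}, {34, 35, 36} × {ι, κ}, {34, 35, 36} × {θ, ι, κ}}; |τ_{X×Y}| = 70.

Enumerate products U × V with U ∈ τ_X, V ∈ τ_Y (deduplicated):
  ∅ × ∅ = {} (∅)
  {34} × {θ} = {(34,θ)}
  {34} × {κ} = {(34,κ)}
  {36} × {θ} = {(36,θ)}
  {36} × {κ} = {(36,κ)}
  {34} × {θ, κ} = {(34,θ), (34,κ)}
  {34, 36} × {θ} = {(34,θ), (36,θ)}
  {34} × {ι, κ} = {(34,ι), (34,κ)}
  {34, 36} × {κ} = {(34,κ), (36,κ)}
  {36} × {θ, κ} = {(36,θ), (36,κ)}
  {36} × {ι, κ} = {(36,ι), (36,κ)}
  {34} × {θ, ι, κ} = {(34,θ), (34,ι), (34,κ)}
  {34, 35, 36} × {θ} = {(34,θ), (35,θ), (36,θ)}
  {34, 35, 36} × {κ} = {(34,κ), (35,κ), (36,κ)}
  {36} × {θ, ι, κ} = {(36,θ), (36,ι), (36,κ)}
  {34, 36} × {θ, κ} = {(34,θ), (34,κ), (36,θ), (36,κ)}
  {34, 36} × {ι, κ} = {(34,ι), (34,κ), (36,ι), (36,κ)}
  {34, 36} × {θ, ι, κ} = {(34,θ), (34,ι), (34,κ), (36,θ), (36,ι), (36,κ)}
  {34, 35, 36} × {θ, κ} = {(34,θ), (34,κ), (35,θ), (35,κ), (36,θ), (36,κ)}
  {34, 35, 36} × {ι, κ} = {(34,ι), (34,κ), (35,ι), (35,κ), (36,ι), (36,κ)}
  {34, 35, 36} × {θ, ι, κ} = {(34,θ), (34,ι), (34,κ), (35,θ), (35,ι), (35,κ), (36,θ), (36,ι), (36,κ)}
These 21 distinct sets form the basis B.
Close under arbitrary unions to get τ_{X×Y}; counting gives |τ_{X×Y}| = 70.


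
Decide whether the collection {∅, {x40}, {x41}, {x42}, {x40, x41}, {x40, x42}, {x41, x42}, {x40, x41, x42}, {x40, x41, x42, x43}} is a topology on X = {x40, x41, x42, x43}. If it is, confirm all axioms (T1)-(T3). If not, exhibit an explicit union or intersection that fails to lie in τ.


τ IS a topology on X.

Axiom (T1): ∅ ∈ τ? Yes; X ∈ τ? Yes.
Axiom (T2/T3): check pairwise unions and intersections of members of τ.
All pairwise intersections and unions checked — each lies in τ. Therefore τ satisfies (T1), (T2), (T3): it IS a topology on X.


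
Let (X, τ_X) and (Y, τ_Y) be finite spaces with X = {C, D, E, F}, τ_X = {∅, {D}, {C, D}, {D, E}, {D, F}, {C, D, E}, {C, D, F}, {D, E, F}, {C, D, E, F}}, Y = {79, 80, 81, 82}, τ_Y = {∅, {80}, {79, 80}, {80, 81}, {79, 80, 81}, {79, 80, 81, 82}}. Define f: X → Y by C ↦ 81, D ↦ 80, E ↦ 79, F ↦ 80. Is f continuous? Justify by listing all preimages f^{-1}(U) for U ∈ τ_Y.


f IS continuous.

Compute f^{-1}(U) for each U ∈ τ_Y:
  U = ∅: f^{-1}(U) = ∅ ∈ τ_X ✓.
  U = {80}: f^{-1}(U) = {D, F} ∈ τ_X ✓.
  U = {79, 80}: f^{-1}(U) = {D, E, F} ∈ τ_X ✓.
  U = {80, 81}: f^{-1}(U) = {C, D, F} ∈ τ_X ✓.
  U = {79, 80, 81}: f^{-1}(U) = {C, D, E, F} ∈ τ_X ✓.
  U = {79, 80, 81, 82}: f^{-1}(U) = {C, D, E, F} ∈ τ_X ✓.
Every preimage lies in τ_X, so f IS continuous.


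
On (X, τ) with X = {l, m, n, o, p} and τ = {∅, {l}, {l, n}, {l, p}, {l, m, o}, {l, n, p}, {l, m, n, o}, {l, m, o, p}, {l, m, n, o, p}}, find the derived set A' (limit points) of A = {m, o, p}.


A' = {m, o}

For each x ∈ X, list the open sets U ∈ τ with x ∈ U, then check whether U ∩ (A ∖ {x}) ≠ ∅ for every such U.
  x = l: open {l} ∋ x has {l} ∩ (A ∖ {l}) = ∅, so x is NOT a limit point.
  x = m: opens ∋ x are {l, m, o}, {l, m, n, o}, {l, m, o, p}, {l, m, n, o, p}; each meets A ∖ {m}, so x IS a limit point.
  x = n: open {l, n} ∋ x has {l, n} ∩ (A ∖ {n}) = ∅, so x is NOT a limit point.
  x = o: opens ∋ x are {l, m, o}, {l, m, n, o}, {l, m, o, p}, {l, m, n, o, p}; each meets A ∖ {o}, so x IS a limit point.
  x = p: open {l, p} ∋ x has {l, p} ∩ (A ∖ {p}) = ∅, so x is NOT a limit point.
Collecting: A' = {m, o}.


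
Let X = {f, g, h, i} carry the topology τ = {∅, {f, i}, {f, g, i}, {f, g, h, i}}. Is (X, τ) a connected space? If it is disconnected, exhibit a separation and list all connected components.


(X, τ) is connected.

Find clopen sets (U ∈ τ with X ∖ U ∈ τ):
  U = ∅, X ∖ U = {f, g, h, i} — both open, so U is clopen.
  U = {f, g, h, i}, X ∖ U = ∅ — both open, so U is clopen.
Only trivial clopens (∅ and X) exist, so (X, τ) is connected.
Compute connected components by grouping points that agree on all clopens:
  component: {f, g, h, i}


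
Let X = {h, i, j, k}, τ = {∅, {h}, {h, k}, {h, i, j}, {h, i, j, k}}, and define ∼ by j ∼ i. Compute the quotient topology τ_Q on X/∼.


X/∼ = {[h], [i=j], [k]}; |τ_Q| = 5.

Equivalence classes: [h], [i=j], [k].
Quotient map π: X → X/∼ sends h ↦ [h], i ↦ [i=j], j ↦ [i=j], k ↦ [k].
For each subset V ⊆ X/∼, compute π^{-1}(V) ⊆ X and check whether π^{-1}(V) ∈ τ. V is open in τ_Q iff π^{-1}(V) ∈ τ.
  V = {}: π^{-1}(V) = ∅ ∈ τ ✓.
  V = {[h]}: π^{-1}(V) = {h} ∈ τ ✓.
  V = {[i=j]}: π^{-1}(V) = {i, j} ∉ τ ✗.
  V = {[h], [i=j]}: π^{-1}(V) = {h, i, j} ∈ τ ✓.
  V = {[k]}: π^{-1}(V) = {k} ∉ τ ✗.
  V = {[h], [k]}: π^{-1}(V) = {h, k} ∈ τ ✓.
  V = {[i=j], [k]}: π^{-1}(V) = {i, j, k} ∉ τ ✗.
  V = {[h], [i=j], [k]}: π^{-1}(V) = {h, i, j, k} ∈ τ ✓.
Open sets in the quotient: τ_Q = {{}, {[h]}, {[h], [i=j]}, {[h], [k]}, {[h], [i=j], [k]}} (5 elements).


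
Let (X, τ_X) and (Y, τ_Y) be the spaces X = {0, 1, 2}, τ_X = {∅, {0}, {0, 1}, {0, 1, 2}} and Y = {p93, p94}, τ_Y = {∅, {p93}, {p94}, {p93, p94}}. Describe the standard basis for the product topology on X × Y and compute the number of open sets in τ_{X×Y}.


Basis B = {∅ × ∅, {0} × {p93}, {0} × {p94}, {0} × {p93, p94}, {0, 1} × {p93}, {0, 1} × {p94}, {0, 1, 2} × {p93}, {0, 1, 2} × {p94}, {0, 1} × {p93, p94}, {0, 1, 2} × {p93, p94}}; |τ_{X×Y}| = 16.

Enumerate products U × V with U ∈ τ_X, V ∈ τ_Y (deduplicated):
  ∅ × ∅ = {} (∅)
  {0} × {p93} = {(0,p93)}
  {0} × {p94} = {(0,p94)}
  {0} × {p93, p94} = {(0,p93), (0,p94)}
  {0, 1} × {p93} = {(0,p93), (1,p93)}
  {0, 1} × {p94} = {(0,p94), (1,p94)}
  {0, 1, 2} × {p93} = {(0,p93), (1,p93), (2,p93)}
  {0, 1, 2} × {p94} = {(0,p94), (1,p94), (2,p94)}
  {0, 1} × {p93, p94} = {(0,p93), (0,p94), (1,p93), (1,p94)}
  {0, 1, 2} × {p93, p94} = {(0,p93), (0,p94), (1,p93), (1,p94), (2,p93), (2,p94)}
These 10 distinct sets form the basis B.
Close under arbitrary unions to get τ_{X×Y}; counting gives |τ_{X×Y}| = 16.


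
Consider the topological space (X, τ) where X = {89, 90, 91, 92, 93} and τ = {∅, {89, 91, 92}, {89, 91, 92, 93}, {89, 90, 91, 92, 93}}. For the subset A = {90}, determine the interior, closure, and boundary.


int(A) = ∅, cl(A) = {90}, ∂A = {90}.

Closed sets in (X, τ) are complements of opens:
  closed(X, τ) = {∅, {90}, {90, 93}, {89, 90, 91, 92, 93}}.
int(A) = ⋃ {U ∈ τ : U ⊆ A}. Opens contained in A: ∅.
Taking the union of these: int(A) = ∅.
cl(A) = ⋂ {C closed : A ⊆ C}. Closed sets containing A: {90}, {90, 93}, {89, 90, 91, 92, 93}.
Intersecting these: cl(A) = {90}.
∂A = cl(A) ∖ int(A) = {90} ∖ ∅ = {90}.


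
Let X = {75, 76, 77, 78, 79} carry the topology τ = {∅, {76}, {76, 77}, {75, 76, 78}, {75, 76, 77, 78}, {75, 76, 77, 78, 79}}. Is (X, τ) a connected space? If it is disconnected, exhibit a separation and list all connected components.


(X, τ) is connected.

Find clopen sets (U ∈ τ with X ∖ U ∈ τ):
  U = ∅, X ∖ U = {75, 76, 77, 78, 79} — both open, so U is clopen.
  U = {75, 76, 77, 78, 79}, X ∖ U = ∅ — both open, so U is clopen.
Only trivial clopens (∅ and X) exist, so (X, τ) is connected.
Compute connected components by grouping points that agree on all clopens:
  component: {75, 76, 77, 78, 79}


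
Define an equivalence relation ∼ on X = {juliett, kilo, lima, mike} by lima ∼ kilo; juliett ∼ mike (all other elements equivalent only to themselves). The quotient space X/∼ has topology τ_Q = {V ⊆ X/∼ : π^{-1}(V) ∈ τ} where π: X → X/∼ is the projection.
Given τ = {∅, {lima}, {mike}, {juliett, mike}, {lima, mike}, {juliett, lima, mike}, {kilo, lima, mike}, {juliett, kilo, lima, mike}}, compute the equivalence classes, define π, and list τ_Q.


X/∼ = {[juliett=mike], [kilo=lima]}; |τ_Q| = 3.

Equivalence classes: [juliett=mike], [kilo=lima].
Quotient map π: X → X/∼ sends juliett ↦ [juliett=mike], kilo ↦ [kilo=lima], lima ↦ [kilo=lima], mike ↦ [juliett=mike].
For each subset V ⊆ X/∼, compute π^{-1}(V) ⊆ X and check whether π^{-1}(V) ∈ τ. V is open in τ_Q iff π^{-1}(V) ∈ τ.
  V = {}: π^{-1}(V) = ∅ ∈ τ ✓.
  V = {[juliett=mike]}: π^{-1}(V) = {juliett, mike} ∈ τ ✓.
  V = {[kilo=lima]}: π^{-1}(V) = {kilo, lima} ∉ τ ✗.
  V = {[juliett=mike], [kilo=lima]}: π^{-1}(V) = {juliett, kilo, lima, mike} ∈ τ ✓.
Open sets in the quotient: τ_Q = {{}, {[juliett=mike]}, {[juliett=mike], [kilo=lima]}} (3 elements).


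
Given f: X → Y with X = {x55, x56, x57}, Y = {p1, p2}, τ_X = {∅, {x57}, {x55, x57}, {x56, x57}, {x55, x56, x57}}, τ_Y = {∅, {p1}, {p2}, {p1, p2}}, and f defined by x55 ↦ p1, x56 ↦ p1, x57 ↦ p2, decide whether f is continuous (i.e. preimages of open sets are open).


f is NOT continuous.

Compute f^{-1}(U) for each U ∈ τ_Y:
  U = ∅: f^{-1}(U) = ∅ ∈ τ_X ✓.
  U = {p1}: f^{-1}(U) = {x55, x56} ∉ τ_X ✗.
  U = {p2}: f^{-1}(U) = {x57} ∈ τ_X ✓.
  U = {p1, p2}: f^{-1}(U) = {x55, x56, x57} ∈ τ_X ✓.
Found U = {p1} with f^{-1}(U) = {x55, x56} not in τ_X. Therefore f is NOT continuous.


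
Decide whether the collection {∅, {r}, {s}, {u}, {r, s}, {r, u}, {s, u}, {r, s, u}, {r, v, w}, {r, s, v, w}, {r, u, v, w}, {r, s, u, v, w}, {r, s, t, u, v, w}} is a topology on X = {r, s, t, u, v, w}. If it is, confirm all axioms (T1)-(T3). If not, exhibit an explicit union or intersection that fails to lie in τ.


τ IS a topology on X.

Axiom (T1): ∅ ∈ τ? Yes; X ∈ τ? Yes.
Axiom (T2/T3): check pairwise unions and intersections of members of τ.
All pairwise intersections and unions checked — each lies in τ. Therefore τ satisfies (T1), (T2), (T3): it IS a topology on X.


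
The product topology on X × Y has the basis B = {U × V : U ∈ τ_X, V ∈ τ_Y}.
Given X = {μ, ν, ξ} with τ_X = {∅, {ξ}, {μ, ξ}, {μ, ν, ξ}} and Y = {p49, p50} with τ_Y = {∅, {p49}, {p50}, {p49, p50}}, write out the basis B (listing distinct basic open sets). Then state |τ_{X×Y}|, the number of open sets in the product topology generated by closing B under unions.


Basis B = {∅ × ∅, {ξ} × {p49}, {ξ} × {p50}, {μ, ξ} × {p49}, {μ, ξ} × {p50}, {ξ} × {p49, p50}, {μ, ν, ξ} × {p49}, {μ, ν, ξ} × {p50}, {μ, ξ} × {p49, p50}, {μ, ν, ξ} × {p49, p50}}; |τ_{X×Y}| = 16.

Enumerate products U × V with U ∈ τ_X, V ∈ τ_Y (deduplicated):
  ∅ × ∅ = {} (∅)
  {ξ} × {p49} = {(ξ,p49)}
  {ξ} × {p50} = {(ξ,p50)}
  {μ, ξ} × {p49} = {(μ,p49), (ξ,p49)}
  {μ, ξ} × {p50} = {(μ,p50), (ξ,p50)}
  {ξ} × {p49, p50} = {(ξ,p49), (ξ,p50)}
  {μ, ν, ξ} × {p49} = {(μ,p49), (ν,p49), (ξ,p49)}
  {μ, ν, ξ} × {p50} = {(μ,p50), (ν,p50), (ξ,p50)}
  {μ, ξ} × {p49, p50} = {(μ,p49), (μ,p50), (ξ,p49), (ξ,p50)}
  {μ, ν, ξ} × {p49, p50} = {(μ,p49), (μ,p50), (ν,p49), (ν,p50), (ξ,p49), (ξ,p50)}
These 10 distinct sets form the basis B.
Close under arbitrary unions to get τ_{X×Y}; counting gives |τ_{X×Y}| = 16.
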